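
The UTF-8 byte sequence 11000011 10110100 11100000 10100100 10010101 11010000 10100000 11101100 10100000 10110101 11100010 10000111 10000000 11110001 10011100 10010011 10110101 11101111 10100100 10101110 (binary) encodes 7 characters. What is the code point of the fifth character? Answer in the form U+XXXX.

Offset 0: leading byte 0xC3 = 11000011 → 2-byte char #1 = C3 B4.
Offset 2: leading byte 0xE0 = 11100000 → 3-byte char #2 = E0 A4 95.
Offset 5: leading byte 0xD0 = 11010000 → 2-byte char #3 = D0 A0.
Offset 7: leading byte 0xEC = 11101100 → 3-byte char #4 = EC A0 B5.
Offset 10: leading byte 0xE2 = 11100010 → 3-byte char #5 = E2 87 80.
Leading byte 0xE2 = 11100010 matches 1110xxxx → 3-byte sequence.
Byte 1: 0xE2 = 11100010, payload 0010 (4 bits).
Byte 2: 0x87 = 10000111 (10xxxxxx ✓), payload 000111.
Byte 3: 0x80 = 10000000 (10xxxxxx ✓), payload 000000.
Concatenate: 0010000111000000 = 0x21C0 (16 bits → U+21C0).

U+21C0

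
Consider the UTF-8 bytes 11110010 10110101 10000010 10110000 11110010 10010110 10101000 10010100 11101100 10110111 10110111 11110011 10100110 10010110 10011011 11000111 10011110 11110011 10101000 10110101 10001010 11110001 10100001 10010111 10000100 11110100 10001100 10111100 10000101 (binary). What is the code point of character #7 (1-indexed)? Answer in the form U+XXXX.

Offset 0: leading byte 0xF2 = 11110010 → 4-byte char #1 = F2 B5 82 B0.
Offset 4: leading byte 0xF2 = 11110010 → 4-byte char #2 = F2 96 A8 94.
Offset 8: leading byte 0xEC = 11101100 → 3-byte char #3 = EC B7 B7.
Offset 11: leading byte 0xF3 = 11110011 → 4-byte char #4 = F3 A6 96 9B.
Offset 15: leading byte 0xC7 = 11000111 → 2-byte char #5 = C7 9E.
Offset 17: leading byte 0xF3 = 11110011 → 4-byte char #6 = F3 A8 B5 8A.
Offset 21: leading byte 0xF1 = 11110001 → 4-byte char #7 = F1 A1 97 84.
Leading byte 0xF1 = 11110001 matches 11110xxx → 4-byte sequence.
Byte 1: 0xF1 = 11110001, payload 001 (3 bits).
Byte 2: 0xA1 = 10100001 (10xxxxxx ✓), payload 100001.
Byte 3: 0x97 = 10010111 (10xxxxxx ✓), payload 010111.
Byte 4: 0x84 = 10000100 (10xxxxxx ✓), payload 000100.
Concatenate: 001100001010111000100 = 0x615C4 (21 bits → U+615C4).

U+615C4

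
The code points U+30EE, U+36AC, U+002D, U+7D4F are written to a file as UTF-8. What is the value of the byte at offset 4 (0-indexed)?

0x9A

U+30EE → 3-byte form E3 83 AE at offsets 0–2.
U+36AC → 3-byte form E3 9A AC at offsets 3–5.
Offset 4 falls in char 2's range; it's byte 2 of E3 9A AC = 0x9A.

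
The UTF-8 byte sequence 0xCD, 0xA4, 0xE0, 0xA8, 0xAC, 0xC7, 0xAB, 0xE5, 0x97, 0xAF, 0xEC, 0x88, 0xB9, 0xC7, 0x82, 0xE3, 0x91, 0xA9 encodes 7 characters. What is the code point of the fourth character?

Offset 0: leading byte 0xCD = 11001101 → 2-byte char #1 = CD A4.
Offset 2: leading byte 0xE0 = 11100000 → 3-byte char #2 = E0 A8 AC.
Offset 5: leading byte 0xC7 = 11000111 → 2-byte char #3 = C7 AB.
Offset 7: leading byte 0xE5 = 11100101 → 3-byte char #4 = E5 97 AF.
Leading byte 0xE5 = 11100101 matches 1110xxxx → 3-byte sequence.
Byte 1: 0xE5 = 11100101, payload 0101 (4 bits).
Byte 2: 0x97 = 10010111 (10xxxxxx ✓), payload 010111.
Byte 3: 0xAF = 10101111 (10xxxxxx ✓), payload 101111.
Concatenate: 0101010111101111 = 0x55EF (16 bits → U+55EF).

U+55EF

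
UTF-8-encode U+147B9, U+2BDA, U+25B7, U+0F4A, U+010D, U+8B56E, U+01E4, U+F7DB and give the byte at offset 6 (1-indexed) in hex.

0xAF

1-indexed offset 6 is 0-indexed offset 5.
U+147B9 → 4-byte form F0 94 9E B9 at offsets 0–3.
U+2BDA → 3-byte form E2 AF 9A at offsets 4–6.
Offset 5 falls in char 2's range; it's byte 2 of E2 AF 9A = 0xAF.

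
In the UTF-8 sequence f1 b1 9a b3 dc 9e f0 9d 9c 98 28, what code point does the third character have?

U+1D718

Offset 0: leading byte 0xF1 = 11110001 → 4-byte char #1 = F1 B1 9A B3.
Offset 4: leading byte 0xDC = 11011100 → 2-byte char #2 = DC 9E.
Offset 6: leading byte 0xF0 = 11110000 → 4-byte char #3 = F0 9D 9C 98.
Leading byte 0xF0 = 11110000 matches 11110xxx → 4-byte sequence.
Byte 1: 0xF0 = 11110000, payload 000 (3 bits).
Byte 2: 0x9D = 10011101 (10xxxxxx ✓), payload 011101.
Byte 3: 0x9C = 10011100 (10xxxxxx ✓), payload 011100.
Byte 4: 0x98 = 10011000 (10xxxxxx ✓), payload 011000.
Concatenate: 000011101011100011000 = 0x1D718 (21 bits → U+1D718).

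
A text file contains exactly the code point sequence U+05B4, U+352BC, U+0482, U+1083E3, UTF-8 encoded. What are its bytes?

D6 B4 F0 B5 8A BC D2 82 F4 88 8F A3

U+05B4: 2-byte form → D6 B4.
U+352BC: 4-byte form → F0 B5 8A BC.
U+0482: 2-byte form → D2 82.
U+1083E3: 4-byte form → F4 88 8F A3.
Concatenated (12 bytes): D6 B4 F0 B5 8A BC D2 82 F4 88 8F A3.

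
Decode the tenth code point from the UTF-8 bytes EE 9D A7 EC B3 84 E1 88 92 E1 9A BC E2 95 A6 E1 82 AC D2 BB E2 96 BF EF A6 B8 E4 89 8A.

Offset 0: leading byte 0xEE = 11101110 → 3-byte char #1 = EE 9D A7.
Offset 3: leading byte 0xEC = 11101100 → 3-byte char #2 = EC B3 84.
Offset 6: leading byte 0xE1 = 11100001 → 3-byte char #3 = E1 88 92.
Offset 9: leading byte 0xE1 = 11100001 → 3-byte char #4 = E1 9A BC.
Offset 12: leading byte 0xE2 = 11100010 → 3-byte char #5 = E2 95 A6.
Offset 15: leading byte 0xE1 = 11100001 → 3-byte char #6 = E1 82 AC.
Offset 18: leading byte 0xD2 = 11010010 → 2-byte char #7 = D2 BB.
Offset 20: leading byte 0xE2 = 11100010 → 3-byte char #8 = E2 96 BF.
Offset 23: leading byte 0xEF = 11101111 → 3-byte char #9 = EF A6 B8.
Offset 26: leading byte 0xE4 = 11100100 → 3-byte char #10 = E4 89 8A.
Leading byte 0xE4 = 11100100 matches 1110xxxx → 3-byte sequence.
Byte 1: 0xE4 = 11100100, payload 0100 (4 bits).
Byte 2: 0x89 = 10001001 (10xxxxxx ✓), payload 001001.
Byte 3: 0x8A = 10001010 (10xxxxxx ✓), payload 001010.
Concatenate: 0100001001001010 = 0x424A (16 bits → U+424A).

U+424A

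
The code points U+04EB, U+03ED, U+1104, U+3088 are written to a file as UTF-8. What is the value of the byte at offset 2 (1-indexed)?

1-indexed offset 2 is 0-indexed offset 1.
U+04EB → 2-byte form D3 AB at offsets 0–1.
Offset 1 falls in char 1's range; it's byte 2 of D3 AB = 0xAB.

0xAB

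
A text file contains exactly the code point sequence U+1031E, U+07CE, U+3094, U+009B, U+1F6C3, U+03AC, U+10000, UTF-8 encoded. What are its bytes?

U+1031E: 4-byte form → F0 90 8C 9E.
U+07CE: 2-byte form → DF 8E.
U+3094: 3-byte form → E3 82 94.
U+009B: 2-byte form → C2 9B.
U+1F6C3: 4-byte form → F0 9F 9B 83.
U+03AC: 2-byte form → CE AC.
U+10000: 4-byte form → F0 90 80 80.
Concatenated (21 bytes): F0 90 8C 9E DF 8E E3 82 94 C2 9B F0 9F 9B 83 CE AC F0 90 80 80.

F0 90 8C 9E DF 8E E3 82 94 C2 9B F0 9F 9B 83 CE AC F0 90 80 80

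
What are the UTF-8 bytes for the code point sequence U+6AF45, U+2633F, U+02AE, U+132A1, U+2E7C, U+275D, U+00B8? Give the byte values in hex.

U+6AF45: 4-byte form → F1 AA BD 85.
U+2633F: 4-byte form → F0 A6 8C BF.
U+02AE: 2-byte form → CA AE.
U+132A1: 4-byte form → F0 93 8A A1.
U+2E7C: 3-byte form → E2 B9 BC.
U+275D: 3-byte form → E2 9D 9D.
U+00B8: 2-byte form → C2 B8.
Concatenated (22 bytes): F1 AA BD 85 F0 A6 8C BF CA AE F0 93 8A A1 E2 B9 BC E2 9D 9D C2 B8.

F1 AA BD 85 F0 A6 8C BF CA AE F0 93 8A A1 E2 B9 BC E2 9D 9D C2 B8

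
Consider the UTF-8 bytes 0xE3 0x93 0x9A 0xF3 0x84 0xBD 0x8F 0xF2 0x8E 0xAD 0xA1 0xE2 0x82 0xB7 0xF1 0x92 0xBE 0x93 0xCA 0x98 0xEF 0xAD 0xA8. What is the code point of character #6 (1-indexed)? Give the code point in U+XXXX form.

U+0298

Offset 0: leading byte 0xE3 = 11100011 → 3-byte char #1 = E3 93 9A.
Offset 3: leading byte 0xF3 = 11110011 → 4-byte char #2 = F3 84 BD 8F.
Offset 7: leading byte 0xF2 = 11110010 → 4-byte char #3 = F2 8E AD A1.
Offset 11: leading byte 0xE2 = 11100010 → 3-byte char #4 = E2 82 B7.
Offset 14: leading byte 0xF1 = 11110001 → 4-byte char #5 = F1 92 BE 93.
Offset 18: leading byte 0xCA = 11001010 → 2-byte char #6 = CA 98.
Leading byte 0xCA = 11001010 matches 110xxxxx → 2-byte sequence.
Byte 1: 0xCA = 11001010, payload 01010 (5 bits).
Byte 2: 0x98 = 10011000 (10xxxxxx ✓), payload 011000.
Concatenate: 01010011000 = 0x298 (11 bits → U+0298).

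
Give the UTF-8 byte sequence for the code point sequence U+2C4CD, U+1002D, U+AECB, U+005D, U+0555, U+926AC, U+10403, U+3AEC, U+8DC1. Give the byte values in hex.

U+2C4CD: 4-byte form → F0 AC 93 8D.
U+1002D: 4-byte form → F0 90 80 AD.
U+AECB: 3-byte form → EA BB 8B.
U+005D: 1-byte form → 5D.
U+0555: 2-byte form → D5 95.
U+926AC: 4-byte form → F2 92 9A AC.
U+10403: 4-byte form → F0 90 90 83.
U+3AEC: 3-byte form → E3 AB AC.
U+8DC1: 3-byte form → E8 B7 81.
Concatenated (28 bytes): F0 AC 93 8D F0 90 80 AD EA BB 8B 5D D5 95 F2 92 9A AC F0 90 90 83 E3 AB AC E8 B7 81.

F0 AC 93 8D F0 90 80 AD EA BB 8B 5D D5 95 F2 92 9A AC F0 90 90 83 E3 AB AC E8 B7 81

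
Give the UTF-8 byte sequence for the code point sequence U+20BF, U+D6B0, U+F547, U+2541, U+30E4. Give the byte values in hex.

E2 82 BF ED 9A B0 EF 95 87 E2 95 81 E3 83 A4

U+20BF: 3-byte form → E2 82 BF.
U+D6B0: 3-byte form → ED 9A B0.
U+F547: 3-byte form → EF 95 87.
U+2541: 3-byte form → E2 95 81.
U+30E4: 3-byte form → E3 83 A4.
Concatenated (15 bytes): E2 82 BF ED 9A B0 EF 95 87 E2 95 81 E3 83 A4.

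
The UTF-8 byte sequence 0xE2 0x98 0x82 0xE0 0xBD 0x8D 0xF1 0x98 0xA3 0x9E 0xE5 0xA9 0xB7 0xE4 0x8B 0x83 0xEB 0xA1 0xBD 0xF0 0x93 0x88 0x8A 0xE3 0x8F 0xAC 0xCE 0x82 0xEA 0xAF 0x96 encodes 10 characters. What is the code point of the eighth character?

U+33EC

Offset 0: leading byte 0xE2 = 11100010 → 3-byte char #1 = E2 98 82.
Offset 3: leading byte 0xE0 = 11100000 → 3-byte char #2 = E0 BD 8D.
Offset 6: leading byte 0xF1 = 11110001 → 4-byte char #3 = F1 98 A3 9E.
Offset 10: leading byte 0xE5 = 11100101 → 3-byte char #4 = E5 A9 B7.
Offset 13: leading byte 0xE4 = 11100100 → 3-byte char #5 = E4 8B 83.
Offset 16: leading byte 0xEB = 11101011 → 3-byte char #6 = EB A1 BD.
Offset 19: leading byte 0xF0 = 11110000 → 4-byte char #7 = F0 93 88 8A.
Offset 23: leading byte 0xE3 = 11100011 → 3-byte char #8 = E3 8F AC.
Leading byte 0xE3 = 11100011 matches 1110xxxx → 3-byte sequence.
Byte 1: 0xE3 = 11100011, payload 0011 (4 bits).
Byte 2: 0x8F = 10001111 (10xxxxxx ✓), payload 001111.
Byte 3: 0xAC = 10101100 (10xxxxxx ✓), payload 101100.
Concatenate: 0011001111101100 = 0x33EC (16 bits → U+33EC).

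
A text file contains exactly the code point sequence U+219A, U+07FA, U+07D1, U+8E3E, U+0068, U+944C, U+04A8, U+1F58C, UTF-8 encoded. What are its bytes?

E2 86 9A DF BA DF 91 E8 B8 BE 68 E9 91 8C D2 A8 F0 9F 96 8C

U+219A: 3-byte form → E2 86 9A.
U+07FA: 2-byte form → DF BA.
U+07D1: 2-byte form → DF 91.
U+8E3E: 3-byte form → E8 B8 BE.
U+0068: 1-byte form → 68.
U+944C: 3-byte form → E9 91 8C.
U+04A8: 2-byte form → D2 A8.
U+1F58C: 4-byte form → F0 9F 96 8C.
Concatenated (20 bytes): E2 86 9A DF BA DF 91 E8 B8 BE 68 E9 91 8C D2 A8 F0 9F 96 8C.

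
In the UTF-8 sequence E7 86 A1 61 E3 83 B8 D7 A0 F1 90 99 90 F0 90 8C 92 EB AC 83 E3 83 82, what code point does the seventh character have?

Offset 0: leading byte 0xE7 = 11100111 → 3-byte char #1 = E7 86 A1.
Offset 3: leading byte 0x61 = 01100001 → 1-byte char #2 = 61.
Offset 4: leading byte 0xE3 = 11100011 → 3-byte char #3 = E3 83 B8.
Offset 7: leading byte 0xD7 = 11010111 → 2-byte char #4 = D7 A0.
Offset 9: leading byte 0xF1 = 11110001 → 4-byte char #5 = F1 90 99 90.
Offset 13: leading byte 0xF0 = 11110000 → 4-byte char #6 = F0 90 8C 92.
Offset 17: leading byte 0xEB = 11101011 → 3-byte char #7 = EB AC 83.
Leading byte 0xEB = 11101011 matches 1110xxxx → 3-byte sequence.
Byte 1: 0xEB = 11101011, payload 1011 (4 bits).
Byte 2: 0xAC = 10101100 (10xxxxxx ✓), payload 101100.
Byte 3: 0x83 = 10000011 (10xxxxxx ✓), payload 000011.
Concatenate: 1011101100000011 = 0xBB03 (16 bits → U+BB03).

U+BB03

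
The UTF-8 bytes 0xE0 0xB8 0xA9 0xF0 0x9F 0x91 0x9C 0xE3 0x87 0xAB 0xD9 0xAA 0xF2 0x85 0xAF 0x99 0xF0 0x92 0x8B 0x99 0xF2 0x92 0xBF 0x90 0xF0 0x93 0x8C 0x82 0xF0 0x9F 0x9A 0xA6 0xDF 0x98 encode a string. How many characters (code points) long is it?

Byte at offset 0: 0xE0 = 11100000 → 3-byte char (#1). Advance 3.
Byte at offset 3: 0xF0 = 11110000 → 4-byte char (#2). Advance 4.
Byte at offset 7: 0xE3 = 11100011 → 3-byte char (#3). Advance 3.
Byte at offset 10: 0xD9 = 11011001 → 2-byte char (#4). Advance 2.
Byte at offset 12: 0xF2 = 11110010 → 4-byte char (#5). Advance 4.
Byte at offset 16: 0xF0 = 11110000 → 4-byte char (#6). Advance 4.
Byte at offset 20: 0xF2 = 11110010 → 4-byte char (#7). Advance 4.
Byte at offset 24: 0xF0 = 11110000 → 4-byte char (#8). Advance 4.
Byte at offset 28: 0xF0 = 11110000 → 4-byte char (#9). Advance 4.
Byte at offset 32: 0xDF = 11011111 → 2-byte char (#10). Advance 2.
Reached end at offset 34 after 10 code points.

10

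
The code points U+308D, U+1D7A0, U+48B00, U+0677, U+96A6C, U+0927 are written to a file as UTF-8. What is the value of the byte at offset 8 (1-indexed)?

1-indexed offset 8 is 0-indexed offset 7.
U+308D → 3-byte form E3 82 8D at offsets 0–2.
U+1D7A0 → 4-byte form F0 9D 9E A0 at offsets 3–6.
U+48B00 → 4-byte form F1 88 AC 80 at offsets 7–10.
Offset 7 falls in char 3's range; it's byte 1 of F1 88 AC 80 = 0xF1.

0xF1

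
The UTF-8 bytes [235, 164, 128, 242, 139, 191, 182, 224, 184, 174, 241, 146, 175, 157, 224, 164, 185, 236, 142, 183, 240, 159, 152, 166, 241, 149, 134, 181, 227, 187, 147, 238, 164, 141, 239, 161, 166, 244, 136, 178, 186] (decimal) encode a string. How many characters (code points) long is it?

Byte at offset 0: 0xEB = 11101011 → 3-byte char (#1). Advance 3.
Byte at offset 3: 0xF2 = 11110010 → 4-byte char (#2). Advance 4.
Byte at offset 7: 0xE0 = 11100000 → 3-byte char (#3). Advance 3.
Byte at offset 10: 0xF1 = 11110001 → 4-byte char (#4). Advance 4.
Byte at offset 14: 0xE0 = 11100000 → 3-byte char (#5). Advance 3.
Byte at offset 17: 0xEC = 11101100 → 3-byte char (#6). Advance 3.
Byte at offset 20: 0xF0 = 11110000 → 4-byte char (#7). Advance 4.
Byte at offset 24: 0xF1 = 11110001 → 4-byte char (#8). Advance 4.
Byte at offset 28: 0xE3 = 11100011 → 3-byte char (#9). Advance 3.
Byte at offset 31: 0xEE = 11101110 → 3-byte char (#10). Advance 3.
Byte at offset 34: 0xEF = 11101111 → 3-byte char (#11). Advance 3.
Byte at offset 37: 0xF4 = 11110100 → 4-byte char (#12). Advance 4.
Reached end at offset 41 after 12 code points.

12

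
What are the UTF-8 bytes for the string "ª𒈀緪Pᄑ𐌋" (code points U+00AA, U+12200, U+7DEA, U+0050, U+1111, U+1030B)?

C2 AA F0 92 88 80 E7 B7 AA 50 E1 84 91 F0 90 8C 8B

U+00AA: 2-byte form → C2 AA.
U+12200: 4-byte form → F0 92 88 80.
U+7DEA: 3-byte form → E7 B7 AA.
U+0050: 1-byte form → 50.
U+1111: 3-byte form → E1 84 91.
U+1030B: 4-byte form → F0 90 8C 8B.
Concatenated (17 bytes): C2 AA F0 92 88 80 E7 B7 AA 50 E1 84 91 F0 90 8C 8B.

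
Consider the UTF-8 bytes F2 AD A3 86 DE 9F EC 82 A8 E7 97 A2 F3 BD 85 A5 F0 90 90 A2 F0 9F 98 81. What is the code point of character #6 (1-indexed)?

U+10422

Offset 0: leading byte 0xF2 = 11110010 → 4-byte char #1 = F2 AD A3 86.
Offset 4: leading byte 0xDE = 11011110 → 2-byte char #2 = DE 9F.
Offset 6: leading byte 0xEC = 11101100 → 3-byte char #3 = EC 82 A8.
Offset 9: leading byte 0xE7 = 11100111 → 3-byte char #4 = E7 97 A2.
Offset 12: leading byte 0xF3 = 11110011 → 4-byte char #5 = F3 BD 85 A5.
Offset 16: leading byte 0xF0 = 11110000 → 4-byte char #6 = F0 90 90 A2.
Leading byte 0xF0 = 11110000 matches 11110xxx → 4-byte sequence.
Byte 1: 0xF0 = 11110000, payload 000 (3 bits).
Byte 2: 0x90 = 10010000 (10xxxxxx ✓), payload 010000.
Byte 3: 0x90 = 10010000 (10xxxxxx ✓), payload 010000.
Byte 4: 0xA2 = 10100010 (10xxxxxx ✓), payload 100010.
Concatenate: 000010000010000100010 = 0x10422 (21 bits → U+10422).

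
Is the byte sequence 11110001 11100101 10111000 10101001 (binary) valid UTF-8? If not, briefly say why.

Leading byte 0xF1 = 11110001 → 4-byte form.
Byte 2 is 0xE5 = 11100101, which is not 10xxxxxx — expected a continuation byte.

invalid (non-continuation byte where continuation expected)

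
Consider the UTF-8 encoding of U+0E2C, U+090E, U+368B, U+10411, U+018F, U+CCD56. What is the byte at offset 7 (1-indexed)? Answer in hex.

0xE3

1-indexed offset 7 is 0-indexed offset 6.
U+0E2C → 3-byte form E0 B8 AC at offsets 0–2.
U+090E → 3-byte form E0 A4 8E at offsets 3–5.
U+368B → 3-byte form E3 9A 8B at offsets 6–8.
Offset 6 falls in char 3's range; it's byte 1 of E3 9A 8B = 0xE3.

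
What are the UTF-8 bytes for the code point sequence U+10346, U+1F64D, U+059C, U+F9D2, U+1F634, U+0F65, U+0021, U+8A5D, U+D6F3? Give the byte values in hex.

F0 90 8D 86 F0 9F 99 8D D6 9C EF A7 92 F0 9F 98 B4 E0 BD A5 21 E8 A9 9D ED 9B B3

U+10346: 4-byte form → F0 90 8D 86.
U+1F64D: 4-byte form → F0 9F 99 8D.
U+059C: 2-byte form → D6 9C.
U+F9D2: 3-byte form → EF A7 92.
U+1F634: 4-byte form → F0 9F 98 B4.
U+0F65: 3-byte form → E0 BD A5.
U+0021: 1-byte form → 21.
U+8A5D: 3-byte form → E8 A9 9D.
U+D6F3: 3-byte form → ED 9B B3.
Concatenated (27 bytes): F0 90 8D 86 F0 9F 99 8D D6 9C EF A7 92 F0 9F 98 B4 E0 BD A5 21 E8 A9 9D ED 9B B3.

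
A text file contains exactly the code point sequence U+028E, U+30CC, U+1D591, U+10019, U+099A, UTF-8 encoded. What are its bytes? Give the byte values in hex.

U+028E: 2-byte form → CA 8E.
U+30CC: 3-byte form → E3 83 8C.
U+1D591: 4-byte form → F0 9D 96 91.
U+10019: 4-byte form → F0 90 80 99.
U+099A: 3-byte form → E0 A6 9A.
Concatenated (16 bytes): CA 8E E3 83 8C F0 9D 96 91 F0 90 80 99 E0 A6 9A.

CA 8E E3 83 8C F0 9D 96 91 F0 90 80 99 E0 A6 9A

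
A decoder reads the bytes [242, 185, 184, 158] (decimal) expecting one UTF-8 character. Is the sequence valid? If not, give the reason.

valid

Leading byte 0xF2 = 11110010 → 4-byte form.
Continuation bytes 0xB9=10111001, 0xB8=10111000, 0x9E=10011110 all match 10xxxxxx.
Decoded value 0xB9E1E is ≥ 0x10000 (shortest form) and not a surrogate.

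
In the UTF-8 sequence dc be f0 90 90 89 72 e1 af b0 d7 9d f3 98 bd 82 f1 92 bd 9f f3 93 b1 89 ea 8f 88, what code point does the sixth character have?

Offset 0: leading byte 0xDC = 11011100 → 2-byte char #1 = DC BE.
Offset 2: leading byte 0xF0 = 11110000 → 4-byte char #2 = F0 90 90 89.
Offset 6: leading byte 0x72 = 01110010 → 1-byte char #3 = 72.
Offset 7: leading byte 0xE1 = 11100001 → 3-byte char #4 = E1 AF B0.
Offset 10: leading byte 0xD7 = 11010111 → 2-byte char #5 = D7 9D.
Offset 12: leading byte 0xF3 = 11110011 → 4-byte char #6 = F3 98 BD 82.
Leading byte 0xF3 = 11110011 matches 11110xxx → 4-byte sequence.
Byte 1: 0xF3 = 11110011, payload 011 (3 bits).
Byte 2: 0x98 = 10011000 (10xxxxxx ✓), payload 011000.
Byte 3: 0xBD = 10111101 (10xxxxxx ✓), payload 111101.
Byte 4: 0x82 = 10000010 (10xxxxxx ✓), payload 000010.
Concatenate: 011011000111101000010 = 0xD8F42 (21 bits → U+D8F42).

U+D8F42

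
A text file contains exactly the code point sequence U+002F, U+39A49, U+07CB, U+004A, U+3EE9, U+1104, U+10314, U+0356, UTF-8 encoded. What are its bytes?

2F F0 B9 A9 89 DF 8B 4A E3 BB A9 E1 84 84 F0 90 8C 94 CD 96

U+002F: 1-byte form → 2F.
U+39A49: 4-byte form → F0 B9 A9 89.
U+07CB: 2-byte form → DF 8B.
U+004A: 1-byte form → 4A.
U+3EE9: 3-byte form → E3 BB A9.
U+1104: 3-byte form → E1 84 84.
U+10314: 4-byte form → F0 90 8C 94.
U+0356: 2-byte form → CD 96.
Concatenated (20 bytes): 2F F0 B9 A9 89 DF 8B 4A E3 BB A9 E1 84 84 F0 90 8C 94 CD 96.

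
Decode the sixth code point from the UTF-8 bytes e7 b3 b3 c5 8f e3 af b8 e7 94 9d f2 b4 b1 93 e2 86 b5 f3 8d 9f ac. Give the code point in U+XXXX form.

U+21B5

Offset 0: leading byte 0xE7 = 11100111 → 3-byte char #1 = E7 B3 B3.
Offset 3: leading byte 0xC5 = 11000101 → 2-byte char #2 = C5 8F.
Offset 5: leading byte 0xE3 = 11100011 → 3-byte char #3 = E3 AF B8.
Offset 8: leading byte 0xE7 = 11100111 → 3-byte char #4 = E7 94 9D.
Offset 11: leading byte 0xF2 = 11110010 → 4-byte char #5 = F2 B4 B1 93.
Offset 15: leading byte 0xE2 = 11100010 → 3-byte char #6 = E2 86 B5.
Leading byte 0xE2 = 11100010 matches 1110xxxx → 3-byte sequence.
Byte 1: 0xE2 = 11100010, payload 0010 (4 bits).
Byte 2: 0x86 = 10000110 (10xxxxxx ✓), payload 000110.
Byte 3: 0xB5 = 10110101 (10xxxxxx ✓), payload 110101.
Concatenate: 0010000110110101 = 0x21B5 (16 bits → U+21B5).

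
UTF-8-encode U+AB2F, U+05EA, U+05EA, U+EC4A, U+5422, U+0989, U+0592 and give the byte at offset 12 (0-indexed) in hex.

U+AB2F → 3-byte form EA AC AF at offsets 0–2.
U+05EA → 2-byte form D7 AA at offsets 3–4.
U+05EA → 2-byte form D7 AA at offsets 5–6.
U+EC4A → 3-byte form EE B1 8A at offsets 7–9.
U+5422 → 3-byte form E5 90 A2 at offsets 10–12.
Offset 12 falls in char 5's range; it's byte 3 of E5 90 A2 = 0xA2.

0xA2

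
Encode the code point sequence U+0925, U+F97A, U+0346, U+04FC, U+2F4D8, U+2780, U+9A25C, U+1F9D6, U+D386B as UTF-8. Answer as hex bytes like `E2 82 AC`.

U+0925: 3-byte form → E0 A4 A5.
U+F97A: 3-byte form → EF A5 BA.
U+0346: 2-byte form → CD 86.
U+04FC: 2-byte form → D3 BC.
U+2F4D8: 4-byte form → F0 AF 93 98.
U+2780: 3-byte form → E2 9E 80.
U+9A25C: 4-byte form → F2 9A 89 9C.
U+1F9D6: 4-byte form → F0 9F A7 96.
U+D386B: 4-byte form → F3 93 A1 AB.
Concatenated (29 bytes): E0 A4 A5 EF A5 BA CD 86 D3 BC F0 AF 93 98 E2 9E 80 F2 9A 89 9C F0 9F A7 96 F3 93 A1 AB.

E0 A4 A5 EF A5 BA CD 86 D3 BC F0 AF 93 98 E2 9E 80 F2 9A 89 9C F0 9F A7 96 F3 93 A1 AB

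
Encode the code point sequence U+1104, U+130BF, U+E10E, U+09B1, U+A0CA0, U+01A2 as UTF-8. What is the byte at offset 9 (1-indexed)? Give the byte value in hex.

1-indexed offset 9 is 0-indexed offset 8.
U+1104 → 3-byte form E1 84 84 at offsets 0–2.
U+130BF → 4-byte form F0 93 82 BF at offsets 3–6.
U+E10E → 3-byte form EE 84 8E at offsets 7–9.
Offset 8 falls in char 3's range; it's byte 2 of EE 84 8E = 0x84.

0x84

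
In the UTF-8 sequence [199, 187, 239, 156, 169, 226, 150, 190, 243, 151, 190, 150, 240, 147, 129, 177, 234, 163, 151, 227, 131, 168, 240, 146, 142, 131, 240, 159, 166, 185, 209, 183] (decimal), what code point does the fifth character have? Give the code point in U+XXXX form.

U+13071

Offset 0: leading byte 0xC7 = 11000111 → 2-byte char #1 = C7 BB.
Offset 2: leading byte 0xEF = 11101111 → 3-byte char #2 = EF 9C A9.
Offset 5: leading byte 0xE2 = 11100010 → 3-byte char #3 = E2 96 BE.
Offset 8: leading byte 0xF3 = 11110011 → 4-byte char #4 = F3 97 BE 96.
Offset 12: leading byte 0xF0 = 11110000 → 4-byte char #5 = F0 93 81 B1.
Leading byte 0xF0 = 11110000 matches 11110xxx → 4-byte sequence.
Byte 1: 0xF0 = 11110000, payload 000 (3 bits).
Byte 2: 0x93 = 10010011 (10xxxxxx ✓), payload 010011.
Byte 3: 0x81 = 10000001 (10xxxxxx ✓), payload 000001.
Byte 4: 0xB1 = 10110001 (10xxxxxx ✓), payload 110001.
Concatenate: 000010011000001110001 = 0x13071 (21 bits → U+13071).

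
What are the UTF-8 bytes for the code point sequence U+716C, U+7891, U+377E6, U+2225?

U+716C: 3-byte form → E7 85 AC.
U+7891: 3-byte form → E7 A2 91.
U+377E6: 4-byte form → F0 B7 9F A6.
U+2225: 3-byte form → E2 88 A5.
Concatenated (13 bytes): E7 85 AC E7 A2 91 F0 B7 9F A6 E2 88 A5.

E7 85 AC E7 A2 91 F0 B7 9F A6 E2 88 A5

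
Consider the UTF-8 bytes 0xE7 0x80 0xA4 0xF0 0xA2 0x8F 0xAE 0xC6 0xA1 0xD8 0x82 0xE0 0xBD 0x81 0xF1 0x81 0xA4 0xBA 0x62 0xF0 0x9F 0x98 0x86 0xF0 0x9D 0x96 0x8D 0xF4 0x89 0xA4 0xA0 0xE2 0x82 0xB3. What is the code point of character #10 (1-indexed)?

Offset 0: leading byte 0xE7 = 11100111 → 3-byte char #1 = E7 80 A4.
Offset 3: leading byte 0xF0 = 11110000 → 4-byte char #2 = F0 A2 8F AE.
Offset 7: leading byte 0xC6 = 11000110 → 2-byte char #3 = C6 A1.
Offset 9: leading byte 0xD8 = 11011000 → 2-byte char #4 = D8 82.
Offset 11: leading byte 0xE0 = 11100000 → 3-byte char #5 = E0 BD 81.
Offset 14: leading byte 0xF1 = 11110001 → 4-byte char #6 = F1 81 A4 BA.
Offset 18: leading byte 0x62 = 01100010 → 1-byte char #7 = 62.
Offset 19: leading byte 0xF0 = 11110000 → 4-byte char #8 = F0 9F 98 86.
Offset 23: leading byte 0xF0 = 11110000 → 4-byte char #9 = F0 9D 96 8D.
Offset 27: leading byte 0xF4 = 11110100 → 4-byte char #10 = F4 89 A4 A0.
Leading byte 0xF4 = 11110100 matches 11110xxx → 4-byte sequence.
Byte 1: 0xF4 = 11110100, payload 100 (3 bits).
Byte 2: 0x89 = 10001001 (10xxxxxx ✓), payload 001001.
Byte 3: 0xA4 = 10100100 (10xxxxxx ✓), payload 100100.
Byte 4: 0xA0 = 10100000 (10xxxxxx ✓), payload 100000.
Concatenate: 100001001100100100000 = 0x109920 (21 bits → U+109920).

U+109920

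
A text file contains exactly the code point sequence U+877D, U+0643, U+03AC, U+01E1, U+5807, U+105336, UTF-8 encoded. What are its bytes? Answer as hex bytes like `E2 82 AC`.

U+877D: 3-byte form → E8 9D BD.
U+0643: 2-byte form → D9 83.
U+03AC: 2-byte form → CE AC.
U+01E1: 2-byte form → C7 A1.
U+5807: 3-byte form → E5 A0 87.
U+105336: 4-byte form → F4 85 8C B6.
Concatenated (16 bytes): E8 9D BD D9 83 CE AC C7 A1 E5 A0 87 F4 85 8C B6.

E8 9D BD D9 83 CE AC C7 A1 E5 A0 87 F4 85 8C B6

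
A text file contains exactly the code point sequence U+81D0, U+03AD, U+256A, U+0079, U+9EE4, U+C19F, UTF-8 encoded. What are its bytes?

U+81D0: 3-byte form → E8 87 90.
U+03AD: 2-byte form → CE AD.
U+256A: 3-byte form → E2 95 AA.
U+0079: 1-byte form → 79.
U+9EE4: 3-byte form → E9 BB A4.
U+C19F: 3-byte form → EC 86 9F.
Concatenated (15 bytes): E8 87 90 CE AD E2 95 AA 79 E9 BB A4 EC 86 9F.

E8 87 90 CE AD E2 95 AA 79 E9 BB A4 EC 86 9F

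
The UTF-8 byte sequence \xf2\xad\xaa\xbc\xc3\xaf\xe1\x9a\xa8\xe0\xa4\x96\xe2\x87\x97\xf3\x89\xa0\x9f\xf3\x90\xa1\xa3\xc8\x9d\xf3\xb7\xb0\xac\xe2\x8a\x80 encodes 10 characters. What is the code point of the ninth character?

U+F7C2C

Offset 0: leading byte 0xF2 = 11110010 → 4-byte char #1 = F2 AD AA BC.
Offset 4: leading byte 0xC3 = 11000011 → 2-byte char #2 = C3 AF.
Offset 6: leading byte 0xE1 = 11100001 → 3-byte char #3 = E1 9A A8.
Offset 9: leading byte 0xE0 = 11100000 → 3-byte char #4 = E0 A4 96.
Offset 12: leading byte 0xE2 = 11100010 → 3-byte char #5 = E2 87 97.
Offset 15: leading byte 0xF3 = 11110011 → 4-byte char #6 = F3 89 A0 9F.
Offset 19: leading byte 0xF3 = 11110011 → 4-byte char #7 = F3 90 A1 A3.
Offset 23: leading byte 0xC8 = 11001000 → 2-byte char #8 = C8 9D.
Offset 25: leading byte 0xF3 = 11110011 → 4-byte char #9 = F3 B7 B0 AC.
Leading byte 0xF3 = 11110011 matches 11110xxx → 4-byte sequence.
Byte 1: 0xF3 = 11110011, payload 011 (3 bits).
Byte 2: 0xB7 = 10110111 (10xxxxxx ✓), payload 110111.
Byte 3: 0xB0 = 10110000 (10xxxxxx ✓), payload 110000.
Byte 4: 0xAC = 10101100 (10xxxxxx ✓), payload 101100.
Concatenate: 011110111110000101100 = 0xF7C2C (21 bits → U+F7C2C).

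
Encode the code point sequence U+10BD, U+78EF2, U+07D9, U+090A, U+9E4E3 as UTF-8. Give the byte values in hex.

E1 82 BD F1 B8 BB B2 DF 99 E0 A4 8A F2 9E 93 A3

U+10BD: 3-byte form → E1 82 BD.
U+78EF2: 4-byte form → F1 B8 BB B2.
U+07D9: 2-byte form → DF 99.
U+090A: 3-byte form → E0 A4 8A.
U+9E4E3: 4-byte form → F2 9E 93 A3.
Concatenated (16 bytes): E1 82 BD F1 B8 BB B2 DF 99 E0 A4 8A F2 9E 93 A3.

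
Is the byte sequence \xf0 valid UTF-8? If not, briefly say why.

invalid (sequence truncated)

Leading byte 0xF0 = 11110000 → 4-byte form, but only 1 byte is present.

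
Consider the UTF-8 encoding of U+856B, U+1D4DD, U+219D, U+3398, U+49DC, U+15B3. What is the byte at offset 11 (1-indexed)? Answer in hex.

0xE3

1-indexed offset 11 is 0-indexed offset 10.
U+856B → 3-byte form E8 95 AB at offsets 0–2.
U+1D4DD → 4-byte form F0 9D 93 9D at offsets 3–6.
U+219D → 3-byte form E2 86 9D at offsets 7–9.
U+3398 → 3-byte form E3 8E 98 at offsets 10–12.
Offset 10 falls in char 4's range; it's byte 1 of E3 8E 98 = 0xE3.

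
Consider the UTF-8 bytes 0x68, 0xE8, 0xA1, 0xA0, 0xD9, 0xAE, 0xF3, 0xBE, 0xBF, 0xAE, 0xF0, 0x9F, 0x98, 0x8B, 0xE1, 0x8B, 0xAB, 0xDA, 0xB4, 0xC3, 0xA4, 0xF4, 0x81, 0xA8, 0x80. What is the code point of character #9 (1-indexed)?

U+101A00

Offset 0: leading byte 0x68 = 01101000 → 1-byte char #1 = 68.
Offset 1: leading byte 0xE8 = 11101000 → 3-byte char #2 = E8 A1 A0.
Offset 4: leading byte 0xD9 = 11011001 → 2-byte char #3 = D9 AE.
Offset 6: leading byte 0xF3 = 11110011 → 4-byte char #4 = F3 BE BF AE.
Offset 10: leading byte 0xF0 = 11110000 → 4-byte char #5 = F0 9F 98 8B.
Offset 14: leading byte 0xE1 = 11100001 → 3-byte char #6 = E1 8B AB.
Offset 17: leading byte 0xDA = 11011010 → 2-byte char #7 = DA B4.
Offset 19: leading byte 0xC3 = 11000011 → 2-byte char #8 = C3 A4.
Offset 21: leading byte 0xF4 = 11110100 → 4-byte char #9 = F4 81 A8 80.
Leading byte 0xF4 = 11110100 matches 11110xxx → 4-byte sequence.
Byte 1: 0xF4 = 11110100, payload 100 (3 bits).
Byte 2: 0x81 = 10000001 (10xxxxxx ✓), payload 000001.
Byte 3: 0xA8 = 10101000 (10xxxxxx ✓), payload 101000.
Byte 4: 0x80 = 10000000 (10xxxxxx ✓), payload 000000.
Concatenate: 100000001101000000000 = 0x101A00 (21 bits → U+101A00).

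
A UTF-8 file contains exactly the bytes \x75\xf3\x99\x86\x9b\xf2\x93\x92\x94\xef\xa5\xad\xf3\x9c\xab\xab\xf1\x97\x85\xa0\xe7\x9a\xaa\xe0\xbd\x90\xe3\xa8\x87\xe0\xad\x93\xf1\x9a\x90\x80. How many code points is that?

11

Byte at offset 0: 0x75 = 01110101 → 1-byte char (#1). Advance 1.
Byte at offset 1: 0xF3 = 11110011 → 4-byte char (#2). Advance 4.
Byte at offset 5: 0xF2 = 11110010 → 4-byte char (#3). Advance 4.
Byte at offset 9: 0xEF = 11101111 → 3-byte char (#4). Advance 3.
Byte at offset 12: 0xF3 = 11110011 → 4-byte char (#5). Advance 4.
Byte at offset 16: 0xF1 = 11110001 → 4-byte char (#6). Advance 4.
Byte at offset 20: 0xE7 = 11100111 → 3-byte char (#7). Advance 3.
Byte at offset 23: 0xE0 = 11100000 → 3-byte char (#8). Advance 3.
Byte at offset 26: 0xE3 = 11100011 → 3-byte char (#9). Advance 3.
Byte at offset 29: 0xE0 = 11100000 → 3-byte char (#10). Advance 3.
Byte at offset 32: 0xF1 = 11110001 → 4-byte char (#11). Advance 4.
Reached end at offset 36 after 11 code points.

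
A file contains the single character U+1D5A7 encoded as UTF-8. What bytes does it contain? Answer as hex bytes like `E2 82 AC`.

F0 9D 96 A7

U+1D5A7 = 0x1D5A7 = 120231 decimal. In range U+10000–U+10FFFF → 4-byte form: 11110xxx 10xxxxxx 10xxxxxx 10xxxxxx.
Binary (21 bits): 000011101010110100111.
Split 3+6+6+6: 000 | 011101 | 010110 | 100111.
Byte 1: 11110000 = 0xF0.
Byte 2: 10011101 = 0x9D.
Byte 3: 10010110 = 0x96.
Byte 4: 10100111 = 0xA7.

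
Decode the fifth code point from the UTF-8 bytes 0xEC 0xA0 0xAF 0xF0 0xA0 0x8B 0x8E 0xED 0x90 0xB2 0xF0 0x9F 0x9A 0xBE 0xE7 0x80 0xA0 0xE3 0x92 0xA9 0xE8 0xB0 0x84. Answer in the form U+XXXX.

Offset 0: leading byte 0xEC = 11101100 → 3-byte char #1 = EC A0 AF.
Offset 3: leading byte 0xF0 = 11110000 → 4-byte char #2 = F0 A0 8B 8E.
Offset 7: leading byte 0xED = 11101101 → 3-byte char #3 = ED 90 B2.
Offset 10: leading byte 0xF0 = 11110000 → 4-byte char #4 = F0 9F 9A BE.
Offset 14: leading byte 0xE7 = 11100111 → 3-byte char #5 = E7 80 A0.
Leading byte 0xE7 = 11100111 matches 1110xxxx → 3-byte sequence.
Byte 1: 0xE7 = 11100111, payload 0111 (4 bits).
Byte 2: 0x80 = 10000000 (10xxxxxx ✓), payload 000000.
Byte 3: 0xA0 = 10100000 (10xxxxxx ✓), payload 100000.
Concatenate: 0111000000100000 = 0x7020 (16 bits → U+7020).

U+7020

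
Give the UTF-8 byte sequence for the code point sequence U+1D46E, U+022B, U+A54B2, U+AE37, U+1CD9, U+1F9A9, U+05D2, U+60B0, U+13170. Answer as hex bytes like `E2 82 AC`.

F0 9D 91 AE C8 AB F2 A5 92 B2 EA B8 B7 E1 B3 99 F0 9F A6 A9 D7 92 E6 82 B0 F0 93 85 B0

U+1D46E: 4-byte form → F0 9D 91 AE.
U+022B: 2-byte form → C8 AB.
U+A54B2: 4-byte form → F2 A5 92 B2.
U+AE37: 3-byte form → EA B8 B7.
U+1CD9: 3-byte form → E1 B3 99.
U+1F9A9: 4-byte form → F0 9F A6 A9.
U+05D2: 2-byte form → D7 92.
U+60B0: 3-byte form → E6 82 B0.
U+13170: 4-byte form → F0 93 85 B0.
Concatenated (29 bytes): F0 9D 91 AE C8 AB F2 A5 92 B2 EA B8 B7 E1 B3 99 F0 9F A6 A9 D7 92 E6 82 B0 F0 93 85 B0.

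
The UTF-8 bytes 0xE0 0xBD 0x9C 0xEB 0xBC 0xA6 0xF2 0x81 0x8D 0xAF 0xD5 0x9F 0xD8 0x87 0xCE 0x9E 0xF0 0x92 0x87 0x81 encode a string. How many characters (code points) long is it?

Byte at offset 0: 0xE0 = 11100000 → 3-byte char (#1). Advance 3.
Byte at offset 3: 0xEB = 11101011 → 3-byte char (#2). Advance 3.
Byte at offset 6: 0xF2 = 11110010 → 4-byte char (#3). Advance 4.
Byte at offset 10: 0xD5 = 11010101 → 2-byte char (#4). Advance 2.
Byte at offset 12: 0xD8 = 11011000 → 2-byte char (#5). Advance 2.
Byte at offset 14: 0xCE = 11001110 → 2-byte char (#6). Advance 2.
Byte at offset 16: 0xF0 = 11110000 → 4-byte char (#7). Advance 4.
Reached end at offset 20 after 7 code points.

7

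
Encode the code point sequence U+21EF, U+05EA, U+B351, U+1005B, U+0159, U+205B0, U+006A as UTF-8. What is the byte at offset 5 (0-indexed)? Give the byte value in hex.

0xEB

U+21EF → 3-byte form E2 87 AF at offsets 0–2.
U+05EA → 2-byte form D7 AA at offsets 3–4.
U+B351 → 3-byte form EB 8D 91 at offsets 5–7.
Offset 5 falls in char 3's range; it's byte 1 of EB 8D 91 = 0xEB.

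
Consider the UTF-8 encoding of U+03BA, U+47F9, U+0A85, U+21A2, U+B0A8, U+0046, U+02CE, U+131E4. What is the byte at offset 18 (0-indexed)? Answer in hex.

0x93

U+03BA → 2-byte form CE BA at offsets 0–1.
U+47F9 → 3-byte form E4 9F B9 at offsets 2–4.
U+0A85 → 3-byte form E0 AA 85 at offsets 5–7.
U+21A2 → 3-byte form E2 86 A2 at offsets 8–10.
U+B0A8 → 3-byte form EB 82 A8 at offsets 11–13.
U+0046 → 1-byte form 46 at offsets 14–14.
U+02CE → 2-byte form CB 8E at offsets 15–16.
U+131E4 → 4-byte form F0 93 87 A4 at offsets 17–20.
Offset 18 falls in char 8's range; it's byte 2 of F0 93 87 A4 = 0x93.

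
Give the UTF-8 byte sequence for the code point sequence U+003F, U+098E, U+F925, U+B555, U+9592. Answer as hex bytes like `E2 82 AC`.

U+003F: 1-byte form → 3F.
U+098E: 3-byte form → E0 A6 8E.
U+F925: 3-byte form → EF A4 A5.
U+B555: 3-byte form → EB 95 95.
U+9592: 3-byte form → E9 96 92.
Concatenated (13 bytes): 3F E0 A6 8E EF A4 A5 EB 95 95 E9 96 92.

3F E0 A6 8E EF A4 A5 EB 95 95 E9 96 92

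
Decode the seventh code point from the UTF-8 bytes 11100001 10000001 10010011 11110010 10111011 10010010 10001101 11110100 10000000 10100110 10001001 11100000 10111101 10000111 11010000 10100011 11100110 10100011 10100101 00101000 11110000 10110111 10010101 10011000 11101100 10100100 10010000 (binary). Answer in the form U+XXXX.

Offset 0: leading byte 0xE1 = 11100001 → 3-byte char #1 = E1 81 93.
Offset 3: leading byte 0xF2 = 11110010 → 4-byte char #2 = F2 BB 92 8D.
Offset 7: leading byte 0xF4 = 11110100 → 4-byte char #3 = F4 80 A6 89.
Offset 11: leading byte 0xE0 = 11100000 → 3-byte char #4 = E0 BD 87.
Offset 14: leading byte 0xD0 = 11010000 → 2-byte char #5 = D0 A3.
Offset 16: leading byte 0xE6 = 11100110 → 3-byte char #6 = E6 A3 A5.
Offset 19: leading byte 0x28 = 00101000 → 1-byte char #7 = 28.
Leading byte 0x28 = 00101000 matches 0xxxxxxx → 1-byte sequence.
Byte 1: 0x28 = 00101000, payload 0101000 (7 bits).
Concatenate: 0101000 = 0x28 (7 bits → U+0028).

U+0028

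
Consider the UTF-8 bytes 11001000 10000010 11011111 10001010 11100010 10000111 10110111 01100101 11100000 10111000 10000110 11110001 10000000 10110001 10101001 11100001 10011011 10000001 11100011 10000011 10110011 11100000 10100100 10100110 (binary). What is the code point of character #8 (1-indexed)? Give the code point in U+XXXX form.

U+30F3

Offset 0: leading byte 0xC8 = 11001000 → 2-byte char #1 = C8 82.
Offset 2: leading byte 0xDF = 11011111 → 2-byte char #2 = DF 8A.
Offset 4: leading byte 0xE2 = 11100010 → 3-byte char #3 = E2 87 B7.
Offset 7: leading byte 0x65 = 01100101 → 1-byte char #4 = 65.
Offset 8: leading byte 0xE0 = 11100000 → 3-byte char #5 = E0 B8 86.
Offset 11: leading byte 0xF1 = 11110001 → 4-byte char #6 = F1 80 B1 A9.
Offset 15: leading byte 0xE1 = 11100001 → 3-byte char #7 = E1 9B 81.
Offset 18: leading byte 0xE3 = 11100011 → 3-byte char #8 = E3 83 B3.
Leading byte 0xE3 = 11100011 matches 1110xxxx → 3-byte sequence.
Byte 1: 0xE3 = 11100011, payload 0011 (4 bits).
Byte 2: 0x83 = 10000011 (10xxxxxx ✓), payload 000011.
Byte 3: 0xB3 = 10110011 (10xxxxxx ✓), payload 110011.
Concatenate: 0011000011110011 = 0x30F3 (16 bits → U+30F3).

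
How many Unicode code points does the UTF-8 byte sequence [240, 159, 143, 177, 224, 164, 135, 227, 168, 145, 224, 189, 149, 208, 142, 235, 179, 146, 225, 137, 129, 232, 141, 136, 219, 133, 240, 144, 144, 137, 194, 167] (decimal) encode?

11

Byte at offset 0: 0xF0 = 11110000 → 4-byte char (#1). Advance 4.
Byte at offset 4: 0xE0 = 11100000 → 3-byte char (#2). Advance 3.
Byte at offset 7: 0xE3 = 11100011 → 3-byte char (#3). Advance 3.
Byte at offset 10: 0xE0 = 11100000 → 3-byte char (#4). Advance 3.
Byte at offset 13: 0xD0 = 11010000 → 2-byte char (#5). Advance 2.
Byte at offset 15: 0xEB = 11101011 → 3-byte char (#6). Advance 3.
Byte at offset 18: 0xE1 = 11100001 → 3-byte char (#7). Advance 3.
Byte at offset 21: 0xE8 = 11101000 → 3-byte char (#8). Advance 3.
Byte at offset 24: 0xDB = 11011011 → 2-byte char (#9). Advance 2.
Byte at offset 26: 0xF0 = 11110000 → 4-byte char (#10). Advance 4.
Byte at offset 30: 0xC2 = 11000010 → 2-byte char (#11). Advance 2.
Reached end at offset 32 after 11 code points.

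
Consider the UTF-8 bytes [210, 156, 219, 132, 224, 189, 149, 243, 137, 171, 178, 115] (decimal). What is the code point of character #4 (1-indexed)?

U+C9AF2

Offset 0: leading byte 0xD2 = 11010010 → 2-byte char #1 = D2 9C.
Offset 2: leading byte 0xDB = 11011011 → 2-byte char #2 = DB 84.
Offset 4: leading byte 0xE0 = 11100000 → 3-byte char #3 = E0 BD 95.
Offset 7: leading byte 0xF3 = 11110011 → 4-byte char #4 = F3 89 AB B2.
Leading byte 0xF3 = 11110011 matches 11110xxx → 4-byte sequence.
Byte 1: 0xF3 = 11110011, payload 011 (3 bits).
Byte 2: 0x89 = 10001001 (10xxxxxx ✓), payload 001001.
Byte 3: 0xAB = 10101011 (10xxxxxx ✓), payload 101011.
Byte 4: 0xB2 = 10110010 (10xxxxxx ✓), payload 110010.
Concatenate: 011001001101011110010 = 0xC9AF2 (21 bits → U+C9AF2).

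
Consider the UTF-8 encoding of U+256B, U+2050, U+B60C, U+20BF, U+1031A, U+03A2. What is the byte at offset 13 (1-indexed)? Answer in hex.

1-indexed offset 13 is 0-indexed offset 12.
U+256B → 3-byte form E2 95 AB at offsets 0–2.
U+2050 → 3-byte form E2 81 90 at offsets 3–5.
U+B60C → 3-byte form EB 98 8C at offsets 6–8.
U+20BF → 3-byte form E2 82 BF at offsets 9–11.
U+1031A → 4-byte form F0 90 8C 9A at offsets 12–15.
Offset 12 falls in char 5's range; it's byte 1 of F0 90 8C 9A = 0xF0.

0xF0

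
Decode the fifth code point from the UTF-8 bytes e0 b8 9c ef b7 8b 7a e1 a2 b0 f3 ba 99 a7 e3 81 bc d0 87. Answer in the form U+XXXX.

Offset 0: leading byte 0xE0 = 11100000 → 3-byte char #1 = E0 B8 9C.
Offset 3: leading byte 0xEF = 11101111 → 3-byte char #2 = EF B7 8B.
Offset 6: leading byte 0x7A = 01111010 → 1-byte char #3 = 7A.
Offset 7: leading byte 0xE1 = 11100001 → 3-byte char #4 = E1 A2 B0.
Offset 10: leading byte 0xF3 = 11110011 → 4-byte char #5 = F3 BA 99 A7.
Leading byte 0xF3 = 11110011 matches 11110xxx → 4-byte sequence.
Byte 1: 0xF3 = 11110011, payload 011 (3 bits).
Byte 2: 0xBA = 10111010 (10xxxxxx ✓), payload 111010.
Byte 3: 0x99 = 10011001 (10xxxxxx ✓), payload 011001.
Byte 4: 0xA7 = 10100111 (10xxxxxx ✓), payload 100111.
Concatenate: 011111010011001100111 = 0xFA667 (21 bits → U+FA667).

U+FA667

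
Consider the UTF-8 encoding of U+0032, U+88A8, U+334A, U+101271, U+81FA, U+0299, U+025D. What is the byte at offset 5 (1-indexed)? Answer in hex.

0xE3

1-indexed offset 5 is 0-indexed offset 4.
U+0032 → 1-byte form 32 at offsets 0–0.
U+88A8 → 3-byte form E8 A2 A8 at offsets 1–3.
U+334A → 3-byte form E3 8D 8A at offsets 4–6.
Offset 4 falls in char 3's range; it's byte 1 of E3 8D 8A = 0xE3.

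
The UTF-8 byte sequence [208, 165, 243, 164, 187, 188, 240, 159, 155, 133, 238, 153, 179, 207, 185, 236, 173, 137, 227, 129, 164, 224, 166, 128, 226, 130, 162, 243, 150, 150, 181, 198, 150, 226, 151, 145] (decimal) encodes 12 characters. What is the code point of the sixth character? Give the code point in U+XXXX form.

U+CB49

Offset 0: leading byte 0xD0 = 11010000 → 2-byte char #1 = D0 A5.
Offset 2: leading byte 0xF3 = 11110011 → 4-byte char #2 = F3 A4 BB BC.
Offset 6: leading byte 0xF0 = 11110000 → 4-byte char #3 = F0 9F 9B 85.
Offset 10: leading byte 0xEE = 11101110 → 3-byte char #4 = EE 99 B3.
Offset 13: leading byte 0xCF = 11001111 → 2-byte char #5 = CF B9.
Offset 15: leading byte 0xEC = 11101100 → 3-byte char #6 = EC AD 89.
Leading byte 0xEC = 11101100 matches 1110xxxx → 3-byte sequence.
Byte 1: 0xEC = 11101100, payload 1100 (4 bits).
Byte 2: 0xAD = 10101101 (10xxxxxx ✓), payload 101101.
Byte 3: 0x89 = 10001001 (10xxxxxx ✓), payload 001001.
Concatenate: 1100101101001001 = 0xCB49 (16 bits → U+CB49).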